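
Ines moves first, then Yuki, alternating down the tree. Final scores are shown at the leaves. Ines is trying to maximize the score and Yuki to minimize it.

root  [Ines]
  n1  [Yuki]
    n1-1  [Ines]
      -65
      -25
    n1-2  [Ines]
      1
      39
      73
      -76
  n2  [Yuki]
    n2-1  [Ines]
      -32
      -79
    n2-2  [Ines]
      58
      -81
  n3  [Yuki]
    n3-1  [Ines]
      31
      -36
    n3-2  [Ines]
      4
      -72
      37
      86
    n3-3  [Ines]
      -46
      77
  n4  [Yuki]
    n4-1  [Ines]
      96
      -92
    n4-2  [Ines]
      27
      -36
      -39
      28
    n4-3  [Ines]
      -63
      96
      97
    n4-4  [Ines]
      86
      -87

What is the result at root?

n1-1 (Ines): max(-65, -25) = -25
n1-2 (Ines): max(1, 39, 73, -76) = 73
n1 (Yuki): min(-25, 73) = -25
n2-1 (Ines): max(-32, -79) = -32
n2-2 (Ines): max(58, -81) = 58
n2 (Yuki): min(-32, 58) = -32
n3-1 (Ines): max(31, -36) = 31
n3-2 (Ines): max(4, -72, 37, 86) = 86
n3-3 (Ines): max(-46, 77) = 77
n3 (Yuki): min(31, 86, 77) = 31
n4-1 (Ines): max(96, -92) = 96
n4-2 (Ines): max(27, -36, -39, 28) = 28
n4-3 (Ines): max(-63, 96, 97) = 97
n4-4 (Ines): max(86, -87) = 86
n4 (Yuki): min(96, 28, 97, 86) = 28
root (Ines): max(-25, -32, 31, 28) = 31

31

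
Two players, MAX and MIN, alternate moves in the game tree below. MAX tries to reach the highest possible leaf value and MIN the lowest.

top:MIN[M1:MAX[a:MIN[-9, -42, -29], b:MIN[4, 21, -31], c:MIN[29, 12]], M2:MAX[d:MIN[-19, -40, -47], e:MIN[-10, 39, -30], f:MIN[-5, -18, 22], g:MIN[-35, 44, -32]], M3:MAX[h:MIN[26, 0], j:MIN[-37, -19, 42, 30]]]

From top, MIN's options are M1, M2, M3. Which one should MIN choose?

a (MIN): min(-9, -42, -29) = -42
b (MIN): min(4, 21, -31) = -31
c (MIN): min(29, 12) = 12
M1 (MAX): max(-42, -31, 12) = 12
d (MIN): min(-19, -40, -47) = -47
e (MIN): min(-10, 39, -30) = -30
f (MIN): min(-5, -18, 22) = -18
g (MIN): min(-35, 44, -32) = -35
M2 (MAX): max(-47, -30, -18, -35) = -18
h (MIN): min(26, 0) = 0
j (MIN): min(-37, -19, 42, 30) = -37
M3 (MAX): max(0, -37) = 0
top (MIN): min(12, -18, 0) = -18
MIN at top wants the lowest of {M1=12, M2=-18, M3=0}, so chooses M2.

M2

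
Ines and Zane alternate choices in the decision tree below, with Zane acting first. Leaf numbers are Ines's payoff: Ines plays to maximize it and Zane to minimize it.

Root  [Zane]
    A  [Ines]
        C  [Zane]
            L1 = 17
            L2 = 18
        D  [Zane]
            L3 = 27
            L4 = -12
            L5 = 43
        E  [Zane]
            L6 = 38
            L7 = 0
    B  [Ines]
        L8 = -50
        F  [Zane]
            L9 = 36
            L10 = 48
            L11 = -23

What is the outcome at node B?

-23

F (Zane): min(36, 48, -23) = -23
B (Ines): max(-50, -23) = -23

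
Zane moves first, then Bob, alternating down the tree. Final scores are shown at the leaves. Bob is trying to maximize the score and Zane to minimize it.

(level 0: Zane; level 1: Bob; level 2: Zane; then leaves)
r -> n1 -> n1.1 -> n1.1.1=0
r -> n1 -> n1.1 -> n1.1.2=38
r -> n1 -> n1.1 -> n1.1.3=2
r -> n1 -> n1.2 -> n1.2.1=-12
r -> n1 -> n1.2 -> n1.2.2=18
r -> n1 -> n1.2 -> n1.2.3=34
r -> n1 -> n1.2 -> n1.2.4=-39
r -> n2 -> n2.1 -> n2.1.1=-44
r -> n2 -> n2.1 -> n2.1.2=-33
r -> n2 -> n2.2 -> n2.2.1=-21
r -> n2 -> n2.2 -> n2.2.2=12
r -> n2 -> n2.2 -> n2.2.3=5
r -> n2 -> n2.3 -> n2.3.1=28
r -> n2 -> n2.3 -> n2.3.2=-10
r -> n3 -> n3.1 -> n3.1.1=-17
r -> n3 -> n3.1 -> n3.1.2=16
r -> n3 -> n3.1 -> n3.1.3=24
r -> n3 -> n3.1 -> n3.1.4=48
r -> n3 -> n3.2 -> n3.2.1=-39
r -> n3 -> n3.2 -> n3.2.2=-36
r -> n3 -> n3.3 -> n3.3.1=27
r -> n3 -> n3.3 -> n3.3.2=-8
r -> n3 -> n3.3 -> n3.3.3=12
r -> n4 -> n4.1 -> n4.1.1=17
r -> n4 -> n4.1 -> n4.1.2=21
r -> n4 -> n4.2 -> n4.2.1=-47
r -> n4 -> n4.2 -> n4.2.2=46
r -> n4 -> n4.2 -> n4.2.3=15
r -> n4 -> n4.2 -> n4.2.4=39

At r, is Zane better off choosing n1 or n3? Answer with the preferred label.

n3

n1.1 (Zane): min(0, 38, 2) = 0
n1.2 (Zane): min(-12, 18, 34, -39) = -39
n1 (Bob): max(0, -39) = 0
n3.1 (Zane): min(-17, 16, 24, 48) = -17
n3.2 (Zane): min(-39, -36) = -39
n3.3 (Zane): min(27, -8, 12) = -8
n3 (Bob): max(-17, -39, -8) = -8
Zane prefers the lower value; n1=0, n3=-8. n3 is better since -8 < 0.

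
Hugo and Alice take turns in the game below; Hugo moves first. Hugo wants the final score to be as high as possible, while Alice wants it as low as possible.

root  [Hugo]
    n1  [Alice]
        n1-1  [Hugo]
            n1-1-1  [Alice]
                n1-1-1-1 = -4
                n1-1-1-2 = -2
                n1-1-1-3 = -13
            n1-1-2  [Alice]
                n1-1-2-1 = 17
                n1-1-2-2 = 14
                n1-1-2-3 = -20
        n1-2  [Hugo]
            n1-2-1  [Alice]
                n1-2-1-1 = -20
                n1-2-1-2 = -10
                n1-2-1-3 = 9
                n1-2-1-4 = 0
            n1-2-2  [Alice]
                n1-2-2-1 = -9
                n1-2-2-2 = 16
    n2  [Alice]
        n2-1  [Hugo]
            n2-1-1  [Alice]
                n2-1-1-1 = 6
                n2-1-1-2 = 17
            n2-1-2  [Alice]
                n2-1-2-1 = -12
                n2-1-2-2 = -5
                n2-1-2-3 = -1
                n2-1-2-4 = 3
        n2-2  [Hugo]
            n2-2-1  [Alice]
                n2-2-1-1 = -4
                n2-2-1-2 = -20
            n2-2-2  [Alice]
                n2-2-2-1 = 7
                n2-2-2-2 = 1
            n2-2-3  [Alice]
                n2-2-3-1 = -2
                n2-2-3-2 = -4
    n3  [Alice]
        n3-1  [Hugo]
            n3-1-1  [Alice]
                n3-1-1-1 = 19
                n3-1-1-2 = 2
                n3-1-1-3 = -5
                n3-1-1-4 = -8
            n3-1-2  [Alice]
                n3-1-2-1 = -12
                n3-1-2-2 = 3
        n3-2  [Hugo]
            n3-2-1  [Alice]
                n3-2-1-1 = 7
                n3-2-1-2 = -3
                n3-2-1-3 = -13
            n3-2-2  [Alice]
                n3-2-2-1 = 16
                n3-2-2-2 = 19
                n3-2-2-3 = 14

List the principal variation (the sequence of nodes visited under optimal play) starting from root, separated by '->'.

root -> n2 -> n2-2 -> n2-2-2 -> n2-2-2-2

n1-1-1 (Alice): min(-4, -2, -13) = -13
n1-1-2 (Alice): min(17, 14, -20) = -20
n1-1 (Hugo): max(-13, -20) = -13
n1-2-1 (Alice): min(-20, -10, 9, 0) = -20
n1-2-2 (Alice): min(-9, 16) = -9
n1-2 (Hugo): max(-20, -9) = -9
n1 (Alice): min(-13, -9) = -13
n2-1-1 (Alice): min(6, 17) = 6
n2-1-2 (Alice): min(-12, -5, -1, 3) = -12
n2-1 (Hugo): max(6, -12) = 6
n2-2-1 (Alice): min(-4, -20) = -20
n2-2-2 (Alice): min(7, 1) = 1
n2-2-3 (Alice): min(-2, -4) = -4
n2-2 (Hugo): max(-20, 1, -4) = 1
n2 (Alice): min(6, 1) = 1
n3-1-1 (Alice): min(19, 2, -5, -8) = -8
n3-1-2 (Alice): min(-12, 3) = -12
n3-1 (Hugo): max(-8, -12) = -8
n3-2-1 (Alice): min(7, -3, -13) = -13
n3-2-2 (Alice): min(16, 19, 14) = 14
n3-2 (Hugo): max(-13, 14) = 14
n3 (Alice): min(-8, 14) = -8
root (Hugo): max(-13, 1, -8) = 1
At root, Hugo picks n2 (highest: 1).
At n2, Alice picks n2-2 (lowest: 1).
At n2-2, Hugo picks n2-2-2 (highest: 1).
At n2-2-2, Alice picks n2-2-2-2 (lowest: 1).
Terminal value 1.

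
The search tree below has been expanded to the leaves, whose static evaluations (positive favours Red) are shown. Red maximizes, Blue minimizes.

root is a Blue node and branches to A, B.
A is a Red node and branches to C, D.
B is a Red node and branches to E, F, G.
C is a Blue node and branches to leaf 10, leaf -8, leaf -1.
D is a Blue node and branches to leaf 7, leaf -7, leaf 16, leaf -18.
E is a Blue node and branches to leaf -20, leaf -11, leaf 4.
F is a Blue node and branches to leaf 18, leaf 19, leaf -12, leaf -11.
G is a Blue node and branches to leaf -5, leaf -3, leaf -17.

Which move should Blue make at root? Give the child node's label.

C (Blue): min(10, -8, -1) = -8
D (Blue): min(7, -7, 16, -18) = -18
A (Red): max(-8, -18) = -8
E (Blue): min(-20, -11, 4) = -20
F (Blue): min(18, 19, -12, -11) = -12
G (Blue): min(-5, -3, -17) = -17
B (Red): max(-20, -12, -17) = -12
root (Blue): min(-8, -12) = -12
Blue at root wants the lowest of {A=-8, B=-12}, so chooses B.

B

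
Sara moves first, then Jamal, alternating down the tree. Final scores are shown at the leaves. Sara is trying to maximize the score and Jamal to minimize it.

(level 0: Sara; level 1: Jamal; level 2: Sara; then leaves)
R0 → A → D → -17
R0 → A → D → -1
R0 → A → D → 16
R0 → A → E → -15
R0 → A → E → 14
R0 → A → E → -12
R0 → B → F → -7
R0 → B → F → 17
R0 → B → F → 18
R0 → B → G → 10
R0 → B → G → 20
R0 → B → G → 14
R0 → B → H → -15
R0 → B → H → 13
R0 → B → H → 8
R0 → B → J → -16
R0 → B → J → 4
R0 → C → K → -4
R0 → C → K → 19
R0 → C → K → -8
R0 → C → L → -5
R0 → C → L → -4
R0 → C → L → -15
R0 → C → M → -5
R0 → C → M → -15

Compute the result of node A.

14

D (Sara): max(-17, -1, 16) = 16
E (Sara): max(-15, 14, -12) = 14
A (Jamal): min(16, 14) = 14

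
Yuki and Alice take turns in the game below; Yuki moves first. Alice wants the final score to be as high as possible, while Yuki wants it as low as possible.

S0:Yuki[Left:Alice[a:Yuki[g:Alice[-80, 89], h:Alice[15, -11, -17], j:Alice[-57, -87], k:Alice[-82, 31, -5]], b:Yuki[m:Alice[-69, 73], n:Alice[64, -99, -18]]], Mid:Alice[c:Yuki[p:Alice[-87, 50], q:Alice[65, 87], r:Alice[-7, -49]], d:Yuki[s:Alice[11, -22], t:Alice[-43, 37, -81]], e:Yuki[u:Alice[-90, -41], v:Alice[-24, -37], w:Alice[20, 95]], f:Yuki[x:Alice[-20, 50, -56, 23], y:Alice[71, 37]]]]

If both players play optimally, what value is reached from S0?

g (Alice): max(-80, 89) = 89
h (Alice): max(15, -11, -17) = 15
j (Alice): max(-57, -87) = -57
k (Alice): max(-82, 31, -5) = 31
a (Yuki): min(89, 15, -57, 31) = -57
m (Alice): max(-69, 73) = 73
n (Alice): max(64, -99, -18) = 64
b (Yuki): min(73, 64) = 64
Left (Alice): max(-57, 64) = 64
p (Alice): max(-87, 50) = 50
q (Alice): max(65, 87) = 87
r (Alice): max(-7, -49) = -7
c (Yuki): min(50, 87, -7) = -7
s (Alice): max(11, -22) = 11
t (Alice): max(-43, 37, -81) = 37
d (Yuki): min(11, 37) = 11
u (Alice): max(-90, -41) = -41
v (Alice): max(-24, -37) = -24
w (Alice): max(20, 95) = 95
e (Yuki): min(-41, -24, 95) = -41
x (Alice): max(-20, 50, -56, 23) = 50
y (Alice): max(71, 37) = 71
f (Yuki): min(50, 71) = 50
Mid (Alice): max(-7, 11, -41, 50) = 50
S0 (Yuki): min(64, 50) = 50

50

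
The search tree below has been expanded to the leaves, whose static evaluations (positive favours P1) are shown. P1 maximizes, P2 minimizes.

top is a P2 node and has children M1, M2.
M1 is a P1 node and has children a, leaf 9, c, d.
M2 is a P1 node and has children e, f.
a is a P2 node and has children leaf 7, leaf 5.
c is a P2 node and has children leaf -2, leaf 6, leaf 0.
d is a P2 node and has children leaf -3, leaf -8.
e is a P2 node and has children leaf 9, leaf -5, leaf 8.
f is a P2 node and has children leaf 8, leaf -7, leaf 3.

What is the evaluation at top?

-5

a (P2): min(7, 5) = 5
c (P2): min(-2, 6, 0) = -2
d (P2): min(-3, -8) = -8
M1 (P1): max(5, 9, -2, -8) = 9
e (P2): min(9, -5, 8) = -5
f (P2): min(8, -7, 3) = -7
M2 (P1): max(-5, -7) = -5
top (P2): min(9, -5) = -5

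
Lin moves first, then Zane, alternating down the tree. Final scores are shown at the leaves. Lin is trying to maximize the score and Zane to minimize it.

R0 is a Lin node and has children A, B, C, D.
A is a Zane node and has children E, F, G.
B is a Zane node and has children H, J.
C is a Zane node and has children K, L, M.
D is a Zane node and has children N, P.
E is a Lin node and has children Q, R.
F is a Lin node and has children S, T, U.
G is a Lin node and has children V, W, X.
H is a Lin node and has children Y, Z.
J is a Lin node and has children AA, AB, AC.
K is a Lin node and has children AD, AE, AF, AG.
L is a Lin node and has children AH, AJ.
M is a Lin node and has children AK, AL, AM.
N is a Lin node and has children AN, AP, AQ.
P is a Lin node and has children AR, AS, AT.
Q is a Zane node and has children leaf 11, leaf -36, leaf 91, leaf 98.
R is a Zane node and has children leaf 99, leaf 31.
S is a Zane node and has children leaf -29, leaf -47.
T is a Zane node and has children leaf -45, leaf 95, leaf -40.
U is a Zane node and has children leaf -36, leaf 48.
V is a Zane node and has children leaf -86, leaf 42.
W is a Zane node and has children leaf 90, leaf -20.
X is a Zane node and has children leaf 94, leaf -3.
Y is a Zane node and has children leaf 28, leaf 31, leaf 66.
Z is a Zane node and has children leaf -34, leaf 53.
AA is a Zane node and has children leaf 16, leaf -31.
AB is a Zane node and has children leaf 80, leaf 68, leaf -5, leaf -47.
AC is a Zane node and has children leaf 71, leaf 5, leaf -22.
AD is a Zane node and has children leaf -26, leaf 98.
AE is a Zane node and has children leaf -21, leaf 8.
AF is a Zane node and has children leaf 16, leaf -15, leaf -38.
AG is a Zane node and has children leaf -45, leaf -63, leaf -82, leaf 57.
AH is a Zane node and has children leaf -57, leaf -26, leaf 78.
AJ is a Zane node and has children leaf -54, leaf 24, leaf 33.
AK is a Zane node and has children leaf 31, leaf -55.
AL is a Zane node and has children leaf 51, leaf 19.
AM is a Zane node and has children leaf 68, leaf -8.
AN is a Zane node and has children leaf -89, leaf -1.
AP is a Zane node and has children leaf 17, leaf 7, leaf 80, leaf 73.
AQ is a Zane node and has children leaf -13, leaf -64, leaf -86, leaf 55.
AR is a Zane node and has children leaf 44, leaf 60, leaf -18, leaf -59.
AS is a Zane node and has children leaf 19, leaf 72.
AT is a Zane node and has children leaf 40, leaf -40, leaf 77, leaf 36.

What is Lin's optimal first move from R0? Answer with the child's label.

D

Q (Zane): min(11, -36, 91, 98) = -36
R (Zane): min(99, 31) = 31
E (Lin): max(-36, 31) = 31
S (Zane): min(-29, -47) = -47
T (Zane): min(-45, 95, -40) = -45
U (Zane): min(-36, 48) = -36
F (Lin): max(-47, -45, -36) = -36
V (Zane): min(-86, 42) = -86
W (Zane): min(90, -20) = -20
X (Zane): min(94, -3) = -3
G (Lin): max(-86, -20, -3) = -3
A (Zane): min(31, -36, -3) = -36
Y (Zane): min(28, 31, 66) = 28
Z (Zane): min(-34, 53) = -34
H (Lin): max(28, -34) = 28
AA (Zane): min(16, -31) = -31
AB (Zane): min(80, 68, -5, -47) = -47
AC (Zane): min(71, 5, -22) = -22
J (Lin): max(-31, -47, -22) = -22
B (Zane): min(28, -22) = -22
AD (Zane): min(-26, 98) = -26
AE (Zane): min(-21, 8) = -21
AF (Zane): min(16, -15, -38) = -38
AG (Zane): min(-45, -63, -82, 57) = -82
K (Lin): max(-26, -21, -38, -82) = -21
AH (Zane): min(-57, -26, 78) = -57
AJ (Zane): min(-54, 24, 33) = -54
L (Lin): max(-57, -54) = -54
AK (Zane): min(31, -55) = -55
AL (Zane): min(51, 19) = 19
AM (Zane): min(68, -8) = -8
M (Lin): max(-55, 19, -8) = 19
C (Zane): min(-21, -54, 19) = -54
AN (Zane): min(-89, -1) = -89
AP (Zane): min(17, 7, 80, 73) = 7
AQ (Zane): min(-13, -64, -86, 55) = -86
N (Lin): max(-89, 7, -86) = 7
AR (Zane): min(44, 60, -18, -59) = -59
AS (Zane): min(19, 72) = 19
AT (Zane): min(40, -40, 77, 36) = -40
P (Lin): max(-59, 19, -40) = 19
D (Zane): min(7, 19) = 7
R0 (Lin): max(-36, -22, -54, 7) = 7
Lin at R0 wants the highest of {A=-36, B=-22, C=-54, D=7}, so chooses D.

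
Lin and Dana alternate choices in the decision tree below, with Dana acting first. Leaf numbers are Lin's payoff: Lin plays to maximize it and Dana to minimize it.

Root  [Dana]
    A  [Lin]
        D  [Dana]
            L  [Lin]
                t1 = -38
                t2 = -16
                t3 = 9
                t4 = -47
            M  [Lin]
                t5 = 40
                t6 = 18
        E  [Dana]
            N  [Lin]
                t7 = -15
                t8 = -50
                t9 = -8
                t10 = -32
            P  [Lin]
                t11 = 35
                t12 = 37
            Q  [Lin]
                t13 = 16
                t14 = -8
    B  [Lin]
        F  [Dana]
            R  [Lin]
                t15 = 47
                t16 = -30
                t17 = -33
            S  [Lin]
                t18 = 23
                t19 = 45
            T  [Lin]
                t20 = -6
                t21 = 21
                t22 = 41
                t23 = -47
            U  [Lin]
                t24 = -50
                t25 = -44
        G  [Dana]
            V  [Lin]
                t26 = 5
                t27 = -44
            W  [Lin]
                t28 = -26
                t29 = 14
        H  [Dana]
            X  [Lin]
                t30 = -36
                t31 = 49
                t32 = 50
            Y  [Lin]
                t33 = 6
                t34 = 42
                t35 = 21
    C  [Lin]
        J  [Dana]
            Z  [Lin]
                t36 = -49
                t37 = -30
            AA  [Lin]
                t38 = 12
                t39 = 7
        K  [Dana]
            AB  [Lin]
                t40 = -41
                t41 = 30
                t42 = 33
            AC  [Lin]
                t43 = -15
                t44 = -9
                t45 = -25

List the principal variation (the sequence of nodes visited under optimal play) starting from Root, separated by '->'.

Root -> C -> K -> AC -> t44

L (Lin): max(-38, -16, 9, -47) = 9
M (Lin): max(40, 18) = 40
D (Dana): min(9, 40) = 9
N (Lin): max(-15, -50, -8, -32) = -8
P (Lin): max(35, 37) = 37
Q (Lin): max(16, -8) = 16
E (Dana): min(-8, 37, 16) = -8
A (Lin): max(9, -8) = 9
R (Lin): max(47, -30, -33) = 47
S (Lin): max(23, 45) = 45
T (Lin): max(-6, 21, 41, -47) = 41
U (Lin): max(-50, -44) = -44
F (Dana): min(47, 45, 41, -44) = -44
V (Lin): max(5, -44) = 5
W (Lin): max(-26, 14) = 14
G (Dana): min(5, 14) = 5
X (Lin): max(-36, 49, 50) = 50
Y (Lin): max(6, 42, 21) = 42
H (Dana): min(50, 42) = 42
B (Lin): max(-44, 5, 42) = 42
Z (Lin): max(-49, -30) = -30
AA (Lin): max(12, 7) = 12
J (Dana): min(-30, 12) = -30
AB (Lin): max(-41, 30, 33) = 33
AC (Lin): max(-15, -9, -25) = -9
K (Dana): min(33, -9) = -9
C (Lin): max(-30, -9) = -9
Root (Dana): min(9, 42, -9) = -9
At Root, Dana picks C (lowest: -9).
At C, Lin picks K (highest: -9).
At K, Dana picks AC (lowest: -9).
At AC, Lin picks t44 (highest: -9).
Terminal value -9.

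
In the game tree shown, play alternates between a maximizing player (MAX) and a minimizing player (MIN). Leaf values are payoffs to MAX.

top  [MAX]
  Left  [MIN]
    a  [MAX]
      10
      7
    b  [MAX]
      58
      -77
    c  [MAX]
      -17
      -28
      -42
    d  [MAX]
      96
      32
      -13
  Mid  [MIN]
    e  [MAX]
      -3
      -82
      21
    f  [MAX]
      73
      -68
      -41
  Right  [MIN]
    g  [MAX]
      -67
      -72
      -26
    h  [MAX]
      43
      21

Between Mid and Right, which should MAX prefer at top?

e (MAX): max(-3, -82, 21) = 21
f (MAX): max(73, -68, -41) = 73
Mid (MIN): min(21, 73) = 21
g (MAX): max(-67, -72, -26) = -26
h (MAX): max(43, 21) = 43
Right (MIN): min(-26, 43) = -26
MAX prefers the higher value; Mid=21, Right=-26. Mid is better since 21 > -26.

Mid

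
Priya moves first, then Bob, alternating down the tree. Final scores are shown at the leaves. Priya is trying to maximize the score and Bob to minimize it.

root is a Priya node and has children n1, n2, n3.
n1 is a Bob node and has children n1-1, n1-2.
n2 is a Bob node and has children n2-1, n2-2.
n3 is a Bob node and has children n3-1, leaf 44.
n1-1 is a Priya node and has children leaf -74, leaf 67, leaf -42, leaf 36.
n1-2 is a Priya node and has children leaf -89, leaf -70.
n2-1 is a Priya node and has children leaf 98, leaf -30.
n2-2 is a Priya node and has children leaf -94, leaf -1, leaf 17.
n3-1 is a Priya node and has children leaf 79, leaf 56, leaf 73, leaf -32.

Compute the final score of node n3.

44

n3-1 (Priya): max(79, 56, 73, -32) = 79
n3 (Bob): min(79, 44) = 44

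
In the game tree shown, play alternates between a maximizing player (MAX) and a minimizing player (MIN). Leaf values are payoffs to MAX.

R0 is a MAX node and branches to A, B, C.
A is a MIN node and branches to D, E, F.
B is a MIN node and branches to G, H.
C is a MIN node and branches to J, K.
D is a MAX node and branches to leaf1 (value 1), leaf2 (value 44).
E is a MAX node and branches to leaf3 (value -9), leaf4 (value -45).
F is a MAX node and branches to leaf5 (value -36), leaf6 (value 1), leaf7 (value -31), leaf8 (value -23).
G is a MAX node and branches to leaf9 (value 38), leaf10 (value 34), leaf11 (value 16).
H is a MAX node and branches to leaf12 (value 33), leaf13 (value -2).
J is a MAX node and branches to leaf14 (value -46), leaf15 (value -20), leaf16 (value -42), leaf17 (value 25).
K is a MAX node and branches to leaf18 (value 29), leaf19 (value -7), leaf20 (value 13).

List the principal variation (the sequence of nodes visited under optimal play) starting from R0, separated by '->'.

D (MAX): max(1, 44) = 44
E (MAX): max(-9, -45) = -9
F (MAX): max(-36, 1, -31, -23) = 1
A (MIN): min(44, -9, 1) = -9
G (MAX): max(38, 34, 16) = 38
H (MAX): max(33, -2) = 33
B (MIN): min(38, 33) = 33
J (MAX): max(-46, -20, -42, 25) = 25
K (MAX): max(29, -7, 13) = 29
C (MIN): min(25, 29) = 25
R0 (MAX): max(-9, 33, 25) = 33
At R0, MAX picks B (highest: 33).
At B, MIN picks H (lowest: 33).
At H, MAX picks leaf12 (highest: 33).
Terminal value 33.

R0 -> B -> H -> leaf12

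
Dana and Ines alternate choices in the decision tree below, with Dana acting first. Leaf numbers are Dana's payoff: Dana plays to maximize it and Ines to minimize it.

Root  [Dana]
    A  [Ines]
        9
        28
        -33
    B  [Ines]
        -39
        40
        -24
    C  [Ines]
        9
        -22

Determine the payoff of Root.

A (Ines): min(9, 28, -33) = -33
B (Ines): min(-39, 40, -24) = -39
C (Ines): min(9, -22) = -22
Root (Dana): max(-33, -39, -22) = -22

-22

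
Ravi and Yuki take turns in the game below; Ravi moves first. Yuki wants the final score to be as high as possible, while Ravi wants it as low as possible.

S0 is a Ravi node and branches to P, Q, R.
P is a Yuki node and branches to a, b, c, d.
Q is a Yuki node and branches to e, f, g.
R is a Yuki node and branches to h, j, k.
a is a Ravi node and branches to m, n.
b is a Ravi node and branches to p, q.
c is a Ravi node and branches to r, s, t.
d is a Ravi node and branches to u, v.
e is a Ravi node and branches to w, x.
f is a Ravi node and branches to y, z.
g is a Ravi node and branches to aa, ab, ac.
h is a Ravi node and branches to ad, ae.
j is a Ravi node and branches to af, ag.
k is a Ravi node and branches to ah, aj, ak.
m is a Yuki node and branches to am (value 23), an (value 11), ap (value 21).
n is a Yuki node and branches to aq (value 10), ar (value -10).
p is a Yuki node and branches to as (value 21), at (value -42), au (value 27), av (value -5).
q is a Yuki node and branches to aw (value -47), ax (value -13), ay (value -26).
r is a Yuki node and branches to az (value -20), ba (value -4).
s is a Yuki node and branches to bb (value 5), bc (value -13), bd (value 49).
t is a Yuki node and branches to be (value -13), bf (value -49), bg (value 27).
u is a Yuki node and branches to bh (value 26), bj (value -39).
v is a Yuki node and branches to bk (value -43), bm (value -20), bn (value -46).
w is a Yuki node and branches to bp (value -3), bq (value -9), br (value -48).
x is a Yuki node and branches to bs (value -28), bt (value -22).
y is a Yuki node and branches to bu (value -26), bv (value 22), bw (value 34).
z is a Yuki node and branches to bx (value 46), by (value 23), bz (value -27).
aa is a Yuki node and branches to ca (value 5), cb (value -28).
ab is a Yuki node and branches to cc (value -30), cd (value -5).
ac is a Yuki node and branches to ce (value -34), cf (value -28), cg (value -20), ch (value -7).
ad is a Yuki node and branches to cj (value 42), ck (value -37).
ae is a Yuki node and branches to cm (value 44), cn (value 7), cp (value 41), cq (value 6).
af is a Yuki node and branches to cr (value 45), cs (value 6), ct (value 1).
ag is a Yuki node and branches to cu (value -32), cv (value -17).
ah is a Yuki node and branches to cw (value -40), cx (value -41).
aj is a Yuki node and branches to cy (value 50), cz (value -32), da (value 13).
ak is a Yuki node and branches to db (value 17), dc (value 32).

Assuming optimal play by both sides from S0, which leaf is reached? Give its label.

m (Yuki): max(23, 11, 21) = 23
n (Yuki): max(10, -10) = 10
a (Ravi): min(23, 10) = 10
p (Yuki): max(21, -42, 27, -5) = 27
q (Yuki): max(-47, -13, -26) = -13
b (Ravi): min(27, -13) = -13
r (Yuki): max(-20, -4) = -4
s (Yuki): max(5, -13, 49) = 49
t (Yuki): max(-13, -49, 27) = 27
c (Ravi): min(-4, 49, 27) = -4
u (Yuki): max(26, -39) = 26
v (Yuki): max(-43, -20, -46) = -20
d (Ravi): min(26, -20) = -20
P (Yuki): max(10, -13, -4, -20) = 10
w (Yuki): max(-3, -9, -48) = -3
x (Yuki): max(-28, -22) = -22
e (Ravi): min(-3, -22) = -22
y (Yuki): max(-26, 22, 34) = 34
z (Yuki): max(46, 23, -27) = 46
f (Ravi): min(34, 46) = 34
aa (Yuki): max(5, -28) = 5
ab (Yuki): max(-30, -5) = -5
ac (Yuki): max(-34, -28, -20, -7) = -7
g (Ravi): min(5, -5, -7) = -7
Q (Yuki): max(-22, 34, -7) = 34
ad (Yuki): max(42, -37) = 42
ae (Yuki): max(44, 7, 41, 6) = 44
h (Ravi): min(42, 44) = 42
af (Yuki): max(45, 6, 1) = 45
ag (Yuki): max(-32, -17) = -17
j (Ravi): min(45, -17) = -17
ah (Yuki): max(-40, -41) = -40
aj (Yuki): max(50, -32, 13) = 50
ak (Yuki): max(17, 32) = 32
k (Ravi): min(-40, 50, 32) = -40
R (Yuki): max(42, -17, -40) = 42
S0 (Ravi): min(10, 34, 42) = 10
At S0, Ravi picks P (lowest: 10).
At P, Yuki picks a (highest: 10).
At a, Ravi picks n (lowest: 10).
At n, Yuki picks aq (highest: 10).
Terminal value 10.

aq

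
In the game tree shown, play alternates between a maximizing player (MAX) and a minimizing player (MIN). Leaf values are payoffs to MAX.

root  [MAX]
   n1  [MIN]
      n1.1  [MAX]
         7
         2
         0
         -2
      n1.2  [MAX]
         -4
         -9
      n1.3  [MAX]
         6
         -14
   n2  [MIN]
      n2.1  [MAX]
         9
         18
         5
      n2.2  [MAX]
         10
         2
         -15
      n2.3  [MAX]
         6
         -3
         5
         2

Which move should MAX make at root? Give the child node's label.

n2

n1.1 (MAX): max(7, 2, 0, -2) = 7
n1.2 (MAX): max(-4, -9) = -4
n1.3 (MAX): max(6, -14) = 6
n1 (MIN): min(7, -4, 6) = -4
n2.1 (MAX): max(9, 18, 5) = 18
n2.2 (MAX): max(10, 2, -15) = 10
n2.3 (MAX): max(6, -3, 5, 2) = 6
n2 (MIN): min(18, 10, 6) = 6
root (MAX): max(-4, 6) = 6
MAX at root wants the highest of {n1=-4, n2=6}, so chooses n2.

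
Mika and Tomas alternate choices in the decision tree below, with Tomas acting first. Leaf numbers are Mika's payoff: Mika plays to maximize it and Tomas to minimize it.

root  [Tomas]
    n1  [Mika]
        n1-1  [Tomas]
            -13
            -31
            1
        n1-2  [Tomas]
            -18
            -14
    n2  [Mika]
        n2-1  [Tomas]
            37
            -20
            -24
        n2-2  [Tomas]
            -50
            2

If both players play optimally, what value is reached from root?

-24

n1-1 (Tomas): min(-13, -31, 1) = -31
n1-2 (Tomas): min(-18, -14) = -18
n1 (Mika): max(-31, -18) = -18
n2-1 (Tomas): min(37, -20, -24) = -24
n2-2 (Tomas): min(-50, 2) = -50
n2 (Mika): max(-24, -50) = -24
root (Tomas): min(-18, -24) = -24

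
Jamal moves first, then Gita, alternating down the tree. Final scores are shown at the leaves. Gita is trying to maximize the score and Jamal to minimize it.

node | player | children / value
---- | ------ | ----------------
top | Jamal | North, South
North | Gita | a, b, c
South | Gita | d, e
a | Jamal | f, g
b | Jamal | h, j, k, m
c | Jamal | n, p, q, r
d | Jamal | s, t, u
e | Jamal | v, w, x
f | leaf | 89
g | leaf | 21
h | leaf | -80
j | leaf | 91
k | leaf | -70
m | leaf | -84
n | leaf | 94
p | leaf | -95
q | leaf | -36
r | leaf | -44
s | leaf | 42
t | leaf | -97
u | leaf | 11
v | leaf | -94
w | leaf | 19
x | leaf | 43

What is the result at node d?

d (Jamal): min(42, -97, 11) = -97

-97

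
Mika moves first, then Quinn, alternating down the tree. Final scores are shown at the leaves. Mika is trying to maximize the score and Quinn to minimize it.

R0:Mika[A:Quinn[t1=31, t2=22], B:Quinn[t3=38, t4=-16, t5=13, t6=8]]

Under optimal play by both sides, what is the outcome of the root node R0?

A (Quinn): min(31, 22) = 22
B (Quinn): min(38, -16, 13, 8) = -16
R0 (Mika): max(22, -16) = 22

22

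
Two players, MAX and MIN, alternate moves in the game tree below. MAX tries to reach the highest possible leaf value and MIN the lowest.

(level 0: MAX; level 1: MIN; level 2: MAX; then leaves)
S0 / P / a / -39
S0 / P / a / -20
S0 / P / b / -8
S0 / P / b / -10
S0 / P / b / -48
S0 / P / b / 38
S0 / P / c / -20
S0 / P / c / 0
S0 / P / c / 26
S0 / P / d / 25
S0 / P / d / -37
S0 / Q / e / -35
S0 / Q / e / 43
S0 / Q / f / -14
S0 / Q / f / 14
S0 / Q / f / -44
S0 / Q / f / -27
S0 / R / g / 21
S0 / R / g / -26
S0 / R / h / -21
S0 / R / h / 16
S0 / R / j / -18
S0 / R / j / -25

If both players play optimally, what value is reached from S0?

a (MAX): max(-39, -20) = -20
b (MAX): max(-8, -10, -48, 38) = 38
c (MAX): max(-20, 0, 26) = 26
d (MAX): max(25, -37) = 25
P (MIN): min(-20, 38, 26, 25) = -20
e (MAX): max(-35, 43) = 43
f (MAX): max(-14, 14, -44, -27) = 14
Q (MIN): min(43, 14) = 14
g (MAX): max(21, -26) = 21
h (MAX): max(-21, 16) = 16
j (MAX): max(-18, -25) = -18
R (MIN): min(21, 16, -18) = -18
S0 (MAX): max(-20, 14, -18) = 14

14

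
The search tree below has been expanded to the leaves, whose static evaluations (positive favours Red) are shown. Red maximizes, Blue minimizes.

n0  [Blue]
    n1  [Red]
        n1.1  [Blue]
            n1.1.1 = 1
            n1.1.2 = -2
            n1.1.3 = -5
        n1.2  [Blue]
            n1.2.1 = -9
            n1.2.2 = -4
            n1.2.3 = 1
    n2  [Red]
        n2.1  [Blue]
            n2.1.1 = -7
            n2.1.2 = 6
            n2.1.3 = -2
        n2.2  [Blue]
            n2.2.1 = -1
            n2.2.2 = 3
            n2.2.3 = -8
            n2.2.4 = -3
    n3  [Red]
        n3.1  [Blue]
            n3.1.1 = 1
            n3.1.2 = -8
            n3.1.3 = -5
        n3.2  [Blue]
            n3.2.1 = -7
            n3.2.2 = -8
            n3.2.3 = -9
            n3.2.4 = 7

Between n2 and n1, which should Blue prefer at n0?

n2

n2.1 (Blue): min(-7, 6, -2) = -7
n2.2 (Blue): min(-1, 3, -8, -3) = -8
n2 (Red): max(-7, -8) = -7
n1.1 (Blue): min(1, -2, -5) = -5
n1.2 (Blue): min(-9, -4, 1) = -9
n1 (Red): max(-5, -9) = -5
Blue prefers the lower value; n2=-7, n1=-5. n2 is better since -7 < -5.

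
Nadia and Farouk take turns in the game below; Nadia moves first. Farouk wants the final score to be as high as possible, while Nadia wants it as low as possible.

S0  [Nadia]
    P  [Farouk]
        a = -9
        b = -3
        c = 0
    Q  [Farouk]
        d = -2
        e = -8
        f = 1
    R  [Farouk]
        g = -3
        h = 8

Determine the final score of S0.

P (Farouk): max(-9, -3, 0) = 0
Q (Farouk): max(-2, -8, 1) = 1
R (Farouk): max(-3, 8) = 8
S0 (Nadia): min(0, 1, 8) = 0

0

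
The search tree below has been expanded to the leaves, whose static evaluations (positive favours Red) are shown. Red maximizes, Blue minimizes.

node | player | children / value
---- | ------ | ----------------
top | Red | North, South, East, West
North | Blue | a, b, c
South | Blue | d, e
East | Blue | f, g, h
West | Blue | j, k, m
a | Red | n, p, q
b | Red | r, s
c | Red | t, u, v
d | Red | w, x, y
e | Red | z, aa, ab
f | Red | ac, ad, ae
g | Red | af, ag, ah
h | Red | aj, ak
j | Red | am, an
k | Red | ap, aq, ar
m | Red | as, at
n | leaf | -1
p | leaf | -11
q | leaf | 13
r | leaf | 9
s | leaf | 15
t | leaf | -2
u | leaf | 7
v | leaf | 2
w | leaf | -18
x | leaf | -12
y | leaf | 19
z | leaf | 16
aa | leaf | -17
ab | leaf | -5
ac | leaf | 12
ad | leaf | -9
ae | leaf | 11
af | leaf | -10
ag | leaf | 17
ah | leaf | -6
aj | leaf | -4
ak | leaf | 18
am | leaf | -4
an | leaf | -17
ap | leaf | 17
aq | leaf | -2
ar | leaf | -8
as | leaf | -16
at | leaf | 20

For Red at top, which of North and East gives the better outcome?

East

a (Red): max(-1, -11, 13) = 13
b (Red): max(9, 15) = 15
c (Red): max(-2, 7, 2) = 7
North (Blue): min(13, 15, 7) = 7
f (Red): max(12, -9, 11) = 12
g (Red): max(-10, 17, -6) = 17
h (Red): max(-4, 18) = 18
East (Blue): min(12, 17, 18) = 12
Red prefers the higher value; North=7, East=12. East is better since 12 > 7.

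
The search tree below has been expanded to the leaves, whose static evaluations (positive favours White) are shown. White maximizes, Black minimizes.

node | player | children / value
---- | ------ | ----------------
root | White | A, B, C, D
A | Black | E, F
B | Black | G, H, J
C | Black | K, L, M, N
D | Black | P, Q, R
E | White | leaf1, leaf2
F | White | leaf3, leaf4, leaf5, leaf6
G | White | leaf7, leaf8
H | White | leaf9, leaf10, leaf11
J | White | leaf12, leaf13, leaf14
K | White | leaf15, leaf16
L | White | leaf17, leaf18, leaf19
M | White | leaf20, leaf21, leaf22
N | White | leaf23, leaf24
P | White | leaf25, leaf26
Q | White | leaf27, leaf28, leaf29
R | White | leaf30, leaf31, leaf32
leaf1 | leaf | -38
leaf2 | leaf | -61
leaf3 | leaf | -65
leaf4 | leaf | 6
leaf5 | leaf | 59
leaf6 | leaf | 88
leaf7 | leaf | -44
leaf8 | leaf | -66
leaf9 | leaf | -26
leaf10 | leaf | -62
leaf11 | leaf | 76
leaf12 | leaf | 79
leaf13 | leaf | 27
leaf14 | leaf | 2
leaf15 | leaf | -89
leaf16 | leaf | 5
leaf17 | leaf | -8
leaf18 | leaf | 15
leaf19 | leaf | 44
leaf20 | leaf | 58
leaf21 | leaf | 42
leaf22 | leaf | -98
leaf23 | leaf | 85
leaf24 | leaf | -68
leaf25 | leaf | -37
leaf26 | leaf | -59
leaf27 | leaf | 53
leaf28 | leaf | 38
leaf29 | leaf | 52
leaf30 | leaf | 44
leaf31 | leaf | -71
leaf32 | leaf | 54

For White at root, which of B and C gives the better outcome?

C

G (White): max(-44, -66) = -44
H (White): max(-26, -62, 76) = 76
J (White): max(79, 27, 2) = 79
B (Black): min(-44, 76, 79) = -44
K (White): max(-89, 5) = 5
L (White): max(-8, 15, 44) = 44
M (White): max(58, 42, -98) = 58
N (White): max(85, -68) = 85
C (Black): min(5, 44, 58, 85) = 5
White prefers the higher value; B=-44, C=5. C is better since 5 > -44.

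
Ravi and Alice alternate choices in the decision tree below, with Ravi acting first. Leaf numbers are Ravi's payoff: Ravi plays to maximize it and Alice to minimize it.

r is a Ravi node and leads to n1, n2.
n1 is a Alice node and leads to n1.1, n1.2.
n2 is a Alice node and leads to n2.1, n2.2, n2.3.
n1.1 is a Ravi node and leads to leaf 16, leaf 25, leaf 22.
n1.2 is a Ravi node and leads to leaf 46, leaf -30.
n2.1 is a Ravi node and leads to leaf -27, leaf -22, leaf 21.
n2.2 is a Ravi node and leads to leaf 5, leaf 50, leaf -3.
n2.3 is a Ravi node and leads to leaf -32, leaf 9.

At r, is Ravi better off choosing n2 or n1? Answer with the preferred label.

n1

n2.1 (Ravi): max(-27, -22, 21) = 21
n2.2 (Ravi): max(5, 50, -3) = 50
n2.3 (Ravi): max(-32, 9) = 9
n2 (Alice): min(21, 50, 9) = 9
n1.1 (Ravi): max(16, 25, 22) = 25
n1.2 (Ravi): max(46, -30) = 46
n1 (Alice): min(25, 46) = 25
Ravi prefers the higher value; n2=9, n1=25. n1 is better since 25 > 9.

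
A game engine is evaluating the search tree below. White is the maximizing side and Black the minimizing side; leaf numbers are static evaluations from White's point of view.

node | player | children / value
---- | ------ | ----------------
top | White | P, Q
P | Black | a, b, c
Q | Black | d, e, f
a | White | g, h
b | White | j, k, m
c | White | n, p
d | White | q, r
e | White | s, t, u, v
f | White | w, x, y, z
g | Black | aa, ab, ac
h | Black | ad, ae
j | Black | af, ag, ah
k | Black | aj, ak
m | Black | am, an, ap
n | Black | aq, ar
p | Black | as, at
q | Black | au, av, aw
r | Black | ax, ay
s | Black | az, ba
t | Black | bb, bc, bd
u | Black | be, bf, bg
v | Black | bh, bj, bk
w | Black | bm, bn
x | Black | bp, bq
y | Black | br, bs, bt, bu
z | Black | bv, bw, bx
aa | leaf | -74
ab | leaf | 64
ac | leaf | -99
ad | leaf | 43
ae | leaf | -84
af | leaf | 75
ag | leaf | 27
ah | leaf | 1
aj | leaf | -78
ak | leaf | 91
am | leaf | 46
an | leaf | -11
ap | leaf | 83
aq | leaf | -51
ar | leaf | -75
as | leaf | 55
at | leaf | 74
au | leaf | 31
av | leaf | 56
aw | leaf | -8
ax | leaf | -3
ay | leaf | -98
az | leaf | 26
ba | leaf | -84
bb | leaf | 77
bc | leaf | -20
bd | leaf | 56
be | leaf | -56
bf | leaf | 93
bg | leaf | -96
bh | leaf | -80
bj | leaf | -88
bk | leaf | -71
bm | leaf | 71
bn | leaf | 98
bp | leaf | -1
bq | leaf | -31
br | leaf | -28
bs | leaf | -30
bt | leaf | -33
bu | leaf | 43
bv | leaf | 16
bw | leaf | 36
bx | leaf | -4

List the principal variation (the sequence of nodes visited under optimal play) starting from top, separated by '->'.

top -> Q -> e -> t -> bc

g (Black): min(-74, 64, -99) = -99
h (Black): min(43, -84) = -84
a (White): max(-99, -84) = -84
j (Black): min(75, 27, 1) = 1
k (Black): min(-78, 91) = -78
m (Black): min(46, -11, 83) = -11
b (White): max(1, -78, -11) = 1
n (Black): min(-51, -75) = -75
p (Black): min(55, 74) = 55
c (White): max(-75, 55) = 55
P (Black): min(-84, 1, 55) = -84
q (Black): min(31, 56, -8) = -8
r (Black): min(-3, -98) = -98
d (White): max(-8, -98) = -8
s (Black): min(26, -84) = -84
t (Black): min(77, -20, 56) = -20
u (Black): min(-56, 93, -96) = -96
v (Black): min(-80, -88, -71) = -88
e (White): max(-84, -20, -96, -88) = -20
w (Black): min(71, 98) = 71
x (Black): min(-1, -31) = -31
y (Black): min(-28, -30, -33, 43) = -33
z (Black): min(16, 36, -4) = -4
f (White): max(71, -31, -33, -4) = 71
Q (Black): min(-8, -20, 71) = -20
top (White): max(-84, -20) = -20
At top, White picks Q (highest: -20).
At Q, Black picks e (lowest: -20).
At e, White picks t (highest: -20).
At t, Black picks bc (lowest: -20).
Terminal value -20.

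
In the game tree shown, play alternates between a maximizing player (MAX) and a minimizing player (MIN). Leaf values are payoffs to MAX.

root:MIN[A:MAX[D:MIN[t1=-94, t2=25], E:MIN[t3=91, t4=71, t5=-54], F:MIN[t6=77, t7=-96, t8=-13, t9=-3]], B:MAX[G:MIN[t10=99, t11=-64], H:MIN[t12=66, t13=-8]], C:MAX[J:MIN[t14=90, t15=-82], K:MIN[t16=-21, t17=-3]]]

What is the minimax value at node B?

G (MIN): min(99, -64) = -64
H (MIN): min(66, -8) = -8
B (MAX): max(-64, -8) = -8

-8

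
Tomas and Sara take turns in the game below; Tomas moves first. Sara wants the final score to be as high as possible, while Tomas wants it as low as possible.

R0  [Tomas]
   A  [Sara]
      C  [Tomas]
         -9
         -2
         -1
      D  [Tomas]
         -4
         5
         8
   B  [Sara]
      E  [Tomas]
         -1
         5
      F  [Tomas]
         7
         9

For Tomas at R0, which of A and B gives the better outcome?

A

C (Tomas): min(-9, -2, -1) = -9
D (Tomas): min(-4, 5, 8) = -4
A (Sara): max(-9, -4) = -4
E (Tomas): min(-1, 5) = -1
F (Tomas): min(7, 9) = 7
B (Sara): max(-1, 7) = 7
Tomas prefers the lower value; A=-4, B=7. A is better since -4 < 7.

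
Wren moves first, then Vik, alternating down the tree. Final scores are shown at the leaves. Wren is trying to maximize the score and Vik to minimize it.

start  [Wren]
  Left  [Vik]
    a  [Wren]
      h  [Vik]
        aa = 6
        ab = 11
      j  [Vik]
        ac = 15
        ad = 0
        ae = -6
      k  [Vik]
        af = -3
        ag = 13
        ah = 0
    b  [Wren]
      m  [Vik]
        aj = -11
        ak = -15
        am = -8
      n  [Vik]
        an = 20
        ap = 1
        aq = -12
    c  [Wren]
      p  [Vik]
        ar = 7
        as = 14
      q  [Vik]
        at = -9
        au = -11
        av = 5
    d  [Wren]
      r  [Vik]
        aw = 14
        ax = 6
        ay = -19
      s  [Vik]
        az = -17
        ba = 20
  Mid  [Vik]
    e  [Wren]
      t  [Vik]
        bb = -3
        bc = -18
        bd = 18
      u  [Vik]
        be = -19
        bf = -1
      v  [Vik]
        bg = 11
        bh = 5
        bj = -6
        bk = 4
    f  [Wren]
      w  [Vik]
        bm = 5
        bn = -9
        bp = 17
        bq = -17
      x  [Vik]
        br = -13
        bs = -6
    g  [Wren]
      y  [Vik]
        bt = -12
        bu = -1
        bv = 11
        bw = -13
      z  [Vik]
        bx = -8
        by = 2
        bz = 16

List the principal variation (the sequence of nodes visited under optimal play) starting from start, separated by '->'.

h (Vik): min(6, 11) = 6
j (Vik): min(15, 0, -6) = -6
k (Vik): min(-3, 13, 0) = -3
a (Wren): max(6, -6, -3) = 6
m (Vik): min(-11, -15, -8) = -15
n (Vik): min(20, 1, -12) = -12
b (Wren): max(-15, -12) = -12
p (Vik): min(7, 14) = 7
q (Vik): min(-9, -11, 5) = -11
c (Wren): max(7, -11) = 7
r (Vik): min(14, 6, -19) = -19
s (Vik): min(-17, 20) = -17
d (Wren): max(-19, -17) = -17
Left (Vik): min(6, -12, 7, -17) = -17
t (Vik): min(-3, -18, 18) = -18
u (Vik): min(-19, -1) = -19
v (Vik): min(11, 5, -6, 4) = -6
e (Wren): max(-18, -19, -6) = -6
w (Vik): min(5, -9, 17, -17) = -17
x (Vik): min(-13, -6) = -13
f (Wren): max(-17, -13) = -13
y (Vik): min(-12, -1, 11, -13) = -13
z (Vik): min(-8, 2, 16) = -8
g (Wren): max(-13, -8) = -8
Mid (Vik): min(-6, -13, -8) = -13
start (Wren): max(-17, -13) = -13
At start, Wren picks Mid (highest: -13).
At Mid, Vik picks f (lowest: -13).
At f, Wren picks x (highest: -13).
At x, Vik picks br (lowest: -13).
Terminal value -13.

start -> Mid -> f -> x -> br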